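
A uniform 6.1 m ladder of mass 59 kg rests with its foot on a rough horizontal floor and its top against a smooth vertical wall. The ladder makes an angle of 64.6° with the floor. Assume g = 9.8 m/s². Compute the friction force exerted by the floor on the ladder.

Torques about the foot: N_wall · 6.1 sin 64.6° = 59×9.8×3.05 cos 64.6° → N_wall = 137.27 N.
ΣF_x = 0: f_floor = N_wall = 137.27 N.

f ≈ 137 N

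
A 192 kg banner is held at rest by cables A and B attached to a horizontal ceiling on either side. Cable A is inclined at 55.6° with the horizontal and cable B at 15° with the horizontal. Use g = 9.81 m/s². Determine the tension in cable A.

T_A ≈ 1930 N

Weight W = 192 × 9.81 = 1884 N acts straight down.
Horizontal: T_A cos 55.6° = T_B cos 15°  →  T_B = 0.5849 T_A.
Vertical: T_A sin 55.6° + T_B sin 15° = 1884.
Substituting the horizontal relation into the vertical equation gives 0.9765 T_A = 1884, so T_A = 1929 N.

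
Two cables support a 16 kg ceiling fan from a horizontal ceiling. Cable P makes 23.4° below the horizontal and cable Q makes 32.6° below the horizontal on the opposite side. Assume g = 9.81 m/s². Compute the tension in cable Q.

T_Q ≈ 174 N

Weight W = 16 × 9.81 = 157 N acts straight down.
Horizontal: T_P cos 23.4° = T_Q cos 32.6°  →  T_P = 0.9179 T_Q.
Vertical: T_P sin 23.4° + T_Q sin 32.6° = 157.
Substituting the horizontal relation into the vertical equation gives 0.9033 T_Q = 157, so T_Q = 173.8 N.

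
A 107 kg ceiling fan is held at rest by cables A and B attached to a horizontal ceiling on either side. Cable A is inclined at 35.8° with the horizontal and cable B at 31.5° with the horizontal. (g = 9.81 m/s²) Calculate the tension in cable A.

Weight W = 107 × 9.81 = 1050 N acts straight down.
Horizontal: T_A cos 35.8° = T_B cos 31.5°  →  T_B = 0.9512 T_A.
Vertical: T_A sin 35.8° + T_B sin 31.5° = 1050.
Substituting the horizontal relation into the vertical equation gives 1.082 T_A = 1050, so T_A = 970.1 N.

T_A ≈ 970 N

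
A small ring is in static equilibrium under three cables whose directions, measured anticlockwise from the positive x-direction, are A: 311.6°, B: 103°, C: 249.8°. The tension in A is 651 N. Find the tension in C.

Resolve: ΣF_x = 651 cos 311.6° + T_B cos 103° + T_C cos 249.8° = 0.
        ΣF_y = 651 sin 311.6° + T_B sin 103° + T_C sin 249.8° = 0.
The known terms sum to (432.2, -486.8) N, so -0.2250 T_B − 0.3453 T_C = -432.2 and 0.9744 T_B − 0.9385 T_C = 486.8.
Solving simultaneously: T_B = 1048 N, T_C = 569.1 N.

T_C ≈ 569 N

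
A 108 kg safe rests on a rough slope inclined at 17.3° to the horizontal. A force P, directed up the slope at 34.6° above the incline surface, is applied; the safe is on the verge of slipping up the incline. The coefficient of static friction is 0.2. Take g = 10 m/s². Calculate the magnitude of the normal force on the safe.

N ≈ 711 N

On the verge of sliding up the incline, friction equals μN and acts down the slope.
Perpendicular: N + P sin 34.6° = W cos 17.3° = 1031 N.
Along incline: P cos 34.6° = W sin 17.3° + μN  with W sin 17.3° = 321.2 N.
Solving the pair for P and N: P = 563 N, N = 711.4 N (and f = μN = 142.3 N).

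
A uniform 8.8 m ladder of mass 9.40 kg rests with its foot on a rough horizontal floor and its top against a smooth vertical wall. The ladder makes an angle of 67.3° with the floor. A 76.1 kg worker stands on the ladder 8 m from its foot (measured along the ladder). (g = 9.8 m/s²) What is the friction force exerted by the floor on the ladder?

Torques about the foot: N_wall · 8.8 sin 67.3° = 9.40×9.8×4.4 cos 67.3° + 76.1×9.8×8 cos 67.3° → N_wall = 302.87 N.
ΣF_x = 0: f_floor = N_wall = 302.87 N.

f ≈ 303 N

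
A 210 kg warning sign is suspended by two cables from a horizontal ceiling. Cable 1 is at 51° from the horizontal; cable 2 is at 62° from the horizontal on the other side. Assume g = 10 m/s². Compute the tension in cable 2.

Weight W = 210 × 10 = 2100 N acts straight down.
Horizontal: T_1 cos 51° = T_2 cos 62°  →  T_1 = 0.746 T_2.
Vertical: T_1 sin 51° + T_2 sin 62° = 2100.
Substituting the horizontal relation into the vertical equation gives 1.463 T_2 = 2100, so T_2 = 1436 N.

T_2 ≈ 1440 N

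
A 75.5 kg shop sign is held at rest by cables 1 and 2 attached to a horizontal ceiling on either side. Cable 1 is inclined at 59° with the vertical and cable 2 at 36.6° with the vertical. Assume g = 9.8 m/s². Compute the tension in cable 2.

Angles from the horizontal: cable 1 is 90° − 59° = 31°, cable 2 is 90° − 36.6° = 53.4°.
Weight W = 75.5 × 9.8 = 739.9 N acts straight down.
Horizontal: T_1 cos 31° = T_2 cos 53.4°  →  T_1 = 0.6956 T_2.
Vertical: T_1 sin 31° + T_2 sin 53.4° = 739.9.
Substituting the horizontal relation into the vertical equation gives 1.161 T_2 = 739.9, so T_2 = 637.3 N.

T_2 ≈ 637 N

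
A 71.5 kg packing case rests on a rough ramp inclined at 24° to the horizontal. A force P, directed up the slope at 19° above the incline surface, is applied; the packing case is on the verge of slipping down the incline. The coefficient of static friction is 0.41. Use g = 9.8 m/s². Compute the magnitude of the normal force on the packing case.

On the verge of sliding down the incline, friction equals μN and acts up the slope.
Perpendicular: N + P sin 19° = W cos 24° = 640.1 N.
Along incline: P cos 19° + μN = W sin 24° with W sin 24° = 285 N.
Solving the pair for P and N: P = 27.77 N, N = 631.1 N (and f = μN = 258.7 N).

N ≈ 631 N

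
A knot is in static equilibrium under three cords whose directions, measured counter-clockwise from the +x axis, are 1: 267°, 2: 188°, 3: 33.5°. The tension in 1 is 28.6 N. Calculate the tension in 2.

T_2 ≈ 53.4 N

Resolve: ΣF_x = 28.6 cos 267° + T_2 cos 188° + T_3 cos 33.5° = 0.
        ΣF_y = 28.6 sin 267° + T_2 sin 188° + T_3 sin 33.5° = 0.
The known terms sum to (-1.497, -28.56) N, so -0.9903 T_2 + 0.8339 T_3 = 1.497 and -0.1392 T_2 + 0.5519 T_3 = 28.56.
Solving simultaneously: T_2 = 53.40 N, T_3 = 65.21 N.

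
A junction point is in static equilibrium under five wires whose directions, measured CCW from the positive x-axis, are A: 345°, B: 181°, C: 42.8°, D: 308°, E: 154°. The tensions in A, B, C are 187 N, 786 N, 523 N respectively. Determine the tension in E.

T_E ≈ 13.6 N

Resolve: ΣF_x = 187 cos 345° + 786 cos 181° + 523 cos 42.8° + T_D cos 308° + T_E cos 154° = 0.
        ΣF_y = 187 sin 345° + 786 sin 181° + 523 sin 42.8° + T_D sin 308° + T_E sin 154° = 0.
The known terms sum to (-221.5, 293.2) N, so 0.6157 T_D − 0.8988 T_E = 221.5 and -0.7880 T_D + 0.4384 T_E = -293.2.
Solving simultaneously: T_D = 379.7 N, T_E = 13.64 N.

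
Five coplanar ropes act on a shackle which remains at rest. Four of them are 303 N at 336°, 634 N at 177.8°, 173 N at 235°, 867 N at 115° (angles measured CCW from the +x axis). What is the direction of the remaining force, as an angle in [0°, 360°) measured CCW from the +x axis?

θ ≈ 326°

Sum the known components: ΣF_x = -822.4 N, ΣF_y = 545.2 N.
For equilibrium the remaining force must supply (−ΣF_x, −ΣF_y) = (822.4, -545.2) N.
Magnitude = √((822.4)² + (-545.2)²) = 986.7 N; direction = atan2(-545.2, 822.4) = 326.5°.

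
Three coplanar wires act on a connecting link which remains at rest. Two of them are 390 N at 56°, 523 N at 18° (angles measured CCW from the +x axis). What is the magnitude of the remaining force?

Sum the known components: ΣF_x = 715.5 N, ΣF_y = 484.9 N.
For equilibrium the remaining force must supply (−ΣF_x, −ΣF_y) = (-715.5, -484.9) N.
Magnitude = √((-715.5)² + (-484.9)²) = 864.3 N; direction = atan2(-484.9, -715.5) = 214.1°.

F ≈ 864 N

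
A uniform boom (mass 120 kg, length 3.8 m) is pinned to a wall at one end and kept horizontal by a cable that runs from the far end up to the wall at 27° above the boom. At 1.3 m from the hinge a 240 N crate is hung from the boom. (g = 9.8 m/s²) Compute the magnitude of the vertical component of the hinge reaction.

|H_y| ≈ 746 N

Take torques about the hinge: T sin 27° · 3.8 = 120×9.8×1.9 + 240×1.3 = 2546.4 N·m.
So T = 2546.4 / (0.4540 × 3.8) = 1476 N.
ΣF_y = 0: H_y = (120×9.8 + 240) − T sin 27° = 1416 − 670.11 = 745.89 N.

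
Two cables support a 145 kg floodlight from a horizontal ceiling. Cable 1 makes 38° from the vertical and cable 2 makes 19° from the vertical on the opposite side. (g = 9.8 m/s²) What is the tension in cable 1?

T_1 ≈ 552 N

Angles from the horizontal: cable 1 is 90° − 38° = 52°, cable 2 is 90° − 19° = 71°.
Weight W = 145 × 9.8 = 1421 N acts straight down.
Horizontal: T_1 cos 52° = T_2 cos 71°  →  T_2 = 1.891 T_1.
Vertical: T_1 sin 52° + T_2 sin 71° = 1421.
Substituting the horizontal relation into the vertical equation gives 2.576 T_1 = 1421, so T_1 = 551.6 N.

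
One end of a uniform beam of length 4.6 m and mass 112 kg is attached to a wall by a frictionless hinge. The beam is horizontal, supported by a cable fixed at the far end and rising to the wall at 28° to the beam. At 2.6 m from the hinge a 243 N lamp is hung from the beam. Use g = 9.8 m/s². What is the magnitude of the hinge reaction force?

|H| ≈ 1450 N

Take torques about the hinge: T sin 28° · 4.6 = 112×9.8×2.3 + 243×2.6 = 3156.3 N·m.
So T = 3156.3 / (0.4695 × 4.6) = 1461.5 N.
ΣF_x = 0: H_x = T cos 28° = 1290.5 N.
ΣF_y = 0: H_y = (112×9.8 + 243) − T sin 28° = 1340.6 − 686.15 = 654.45 N.
|H| = √(H_x² + H_y²) = √((1290.5)² + (654.45)²) = 1446.9 N.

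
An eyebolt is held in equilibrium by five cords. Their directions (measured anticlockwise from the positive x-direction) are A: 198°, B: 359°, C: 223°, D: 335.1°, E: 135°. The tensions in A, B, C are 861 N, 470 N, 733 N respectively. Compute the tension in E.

Resolve: ΣF_x = 861 cos 198° + 470 cos 359° + 733 cos 223° + T_D cos 335.1° + T_E cos 135° = 0.
        ΣF_y = 861 sin 198° + 470 sin 359° + 733 sin 223° + T_D sin 335.1° + T_E sin 135° = 0.
The known terms sum to (-885, -774.2) N, so 0.9070 T_D − 0.7071 T_E = 885 and -0.4210 T_D + 0.7071 T_E = 774.2.
Solving simultaneously: T_D = 3414 N, T_E = 3128 N.

T_E ≈ 3130 N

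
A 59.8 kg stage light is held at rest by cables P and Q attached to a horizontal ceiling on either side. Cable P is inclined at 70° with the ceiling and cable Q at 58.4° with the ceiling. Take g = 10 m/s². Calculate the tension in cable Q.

T_Q ≈ 261 N

Weight W = 59.8 × 10 = 598 N acts straight down.
Horizontal: T_P cos 70° = T_Q cos 58.4°  →  T_P = 1.532 T_Q.
Vertical: T_P sin 70° + T_Q sin 58.4° = 598.
Substituting the horizontal relation into the vertical equation gives 2.291 T_Q = 598, so T_Q = 261 N.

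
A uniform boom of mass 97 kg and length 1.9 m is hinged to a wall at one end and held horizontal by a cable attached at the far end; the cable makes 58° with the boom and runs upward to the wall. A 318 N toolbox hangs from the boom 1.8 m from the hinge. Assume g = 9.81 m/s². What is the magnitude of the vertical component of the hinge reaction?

|H_y| ≈ 493 N

Take torques about the hinge: T sin 58° · 1.9 = 97×9.81×0.95 + 318×1.8 = 1476.4 N·m.
So T = 1476.4 / (0.8480 × 1.9) = 916.28 N.
ΣF_y = 0: H_y = (97×9.81 + 318) − T sin 58° = 1269.6 − 777.05 = 492.52 N.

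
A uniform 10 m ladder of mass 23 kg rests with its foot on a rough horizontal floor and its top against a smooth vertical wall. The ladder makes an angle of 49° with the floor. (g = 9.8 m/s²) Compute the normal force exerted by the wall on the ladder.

N_wall ≈ 98 N

Torques about the foot: N_wall · 10 sin 49° = 23×9.8×5 cos 49° → N_wall = 97.969 N.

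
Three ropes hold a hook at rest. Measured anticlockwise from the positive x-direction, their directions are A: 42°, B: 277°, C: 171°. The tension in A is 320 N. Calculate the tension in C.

Resolve: ΣF_x = 320 cos 42° + T_B cos 277° + T_C cos 171° = 0.
        ΣF_y = 320 sin 42° + T_B sin 277° + T_C sin 171° = 0.
The known terms sum to (237.8, 214.1) N, so 0.1219 T_B − 0.9877 T_C = -237.8 and -0.9925 T_B + 0.1564 T_C = -214.1.
Solving simultaneously: T_B = 258.7 N, T_C = 272.7 N.

T_C ≈ 273 N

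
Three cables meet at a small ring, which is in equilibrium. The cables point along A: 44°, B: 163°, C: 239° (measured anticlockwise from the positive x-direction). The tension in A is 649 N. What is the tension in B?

T_B ≈ 173 N

Resolve: ΣF_x = 649 cos 44° + T_B cos 163° + T_C cos 239° = 0.
        ΣF_y = 649 sin 44° + T_B sin 163° + T_C sin 239° = 0.
The known terms sum to (466.9, 450.8) N, so -0.9563 T_B − 0.5150 T_C = -466.9 and 0.2924 T_B − 0.8572 T_C = -450.8.
Solving simultaneously: T_B = 173.1 N, T_C = 585 N.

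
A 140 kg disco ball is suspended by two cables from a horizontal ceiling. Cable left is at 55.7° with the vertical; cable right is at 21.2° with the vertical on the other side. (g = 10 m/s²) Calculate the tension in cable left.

Angles from the horizontal: cable left is 90° − 55.7° = 34.3°, cable right is 90° − 21.2° = 68.8°.
Weight W = 140 × 10 = 1400 N acts straight down.
Horizontal: T_left cos 34.3° = T_right cos 68.8°  →  T_right = 2.284 T_left.
Vertical: T_left sin 34.3° + T_right sin 68.8° = 1400.
Substituting the horizontal relation into the vertical equation gives 2.693 T_left = 1400, so T_left = 519.8 N.

T_left ≈ 520 N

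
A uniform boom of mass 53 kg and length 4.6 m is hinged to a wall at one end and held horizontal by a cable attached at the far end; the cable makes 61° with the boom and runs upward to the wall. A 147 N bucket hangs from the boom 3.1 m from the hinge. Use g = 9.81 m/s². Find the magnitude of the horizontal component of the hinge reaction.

Take torques about the hinge: T sin 61° · 4.6 = 53×9.81×2.3 + 147×3.1 = 1651.5 N·m.
So T = 1651.5 / (0.8746 × 4.6) = 410.5 N.
ΣF_x = 0: H_x = T cos 61° = 199.01 N.

H_x ≈ 199 N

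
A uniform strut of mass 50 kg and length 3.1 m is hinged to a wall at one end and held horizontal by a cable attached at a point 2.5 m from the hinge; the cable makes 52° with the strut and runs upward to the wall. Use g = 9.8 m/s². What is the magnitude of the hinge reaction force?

|H| ≈ 302 N

Take torques about the hinge: T sin 52° · 2.5 = 50×9.8×1.55 = 759.5 N·m.
So T = 759.5 / (0.7880 × 2.5) = 385.53 N.
ΣF_x = 0: H_x = T cos 52° = 237.35 N.
ΣF_y = 0: H_y = (50×9.8) − T sin 52° = 490 − 303.8 = 186.2 N.
|H| = √(H_x² + H_y²) = √((237.35)² + (186.2)²) = 301.67 N.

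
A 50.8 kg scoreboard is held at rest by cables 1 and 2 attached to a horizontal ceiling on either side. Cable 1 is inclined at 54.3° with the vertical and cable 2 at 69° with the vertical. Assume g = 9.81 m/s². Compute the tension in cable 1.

Angles from the horizontal: cable 1 is 90° − 54.3° = 35.7°, cable 2 is 90° − 69° = 21°.
Weight W = 50.8 × 9.81 = 498.3 N acts straight down.
Horizontal: T_1 cos 35.7° = T_2 cos 21°  →  T_2 = 0.8699 T_1.
Vertical: T_1 sin 35.7° + T_2 sin 21° = 498.3.
Substituting the horizontal relation into the vertical equation gives 0.8953 T_1 = 498.3, so T_1 = 556.6 N.

T_1 ≈ 557 N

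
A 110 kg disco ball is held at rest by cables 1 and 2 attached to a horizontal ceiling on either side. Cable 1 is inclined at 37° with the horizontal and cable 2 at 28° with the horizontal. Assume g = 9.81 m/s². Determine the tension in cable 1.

Weight W = 110 × 9.81 = 1079 N acts straight down.
Horizontal: T_1 cos 37° = T_2 cos 28°  →  T_2 = 0.9045 T_1.
Vertical: T_1 sin 37° + T_2 sin 28° = 1079.
Substituting the horizontal relation into the vertical equation gives 1.026 T_1 = 1079, so T_1 = 1051 N.

T_1 ≈ 1050 N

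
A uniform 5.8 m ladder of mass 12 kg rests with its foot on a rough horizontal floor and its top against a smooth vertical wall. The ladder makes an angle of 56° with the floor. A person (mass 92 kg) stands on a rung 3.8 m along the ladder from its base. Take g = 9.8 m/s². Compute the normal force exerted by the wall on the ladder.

N_wall ≈ 438 N

Torques about the foot: N_wall · 5.8 sin 56° = 12×9.8×2.9 cos 56° + 92×9.8×3.8 cos 56° → N_wall = 438.1 N.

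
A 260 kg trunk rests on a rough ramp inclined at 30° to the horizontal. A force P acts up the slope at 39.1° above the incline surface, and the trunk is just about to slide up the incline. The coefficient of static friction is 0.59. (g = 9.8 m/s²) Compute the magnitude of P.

On the verge of sliding up the incline, friction equals μN and acts down the slope.
Perpendicular: N + P sin 39.1° = W cos 30° = 2207 N.
Along incline: P cos 39.1° = W sin 30° + μN  with W sin 30° = 1274 N.
Solving the pair for P and N: P = 2244 N, N = 791.7 N (and f = μN = 467.1 N).

P ≈ 2240 N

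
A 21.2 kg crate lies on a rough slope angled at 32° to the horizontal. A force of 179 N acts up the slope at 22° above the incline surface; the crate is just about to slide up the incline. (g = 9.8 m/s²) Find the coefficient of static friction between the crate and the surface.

μ ≈ 0.512

On the verge of sliding up the incline, friction is at its maximum μN and acts down the slope.
Perpendicular to incline: N = W cos 32° − P sin 22° = 176.2 − 67.05 = 109.1 N.
Along incline: P cos 22° − μN = W sin 32° → μ = −(W sin 32° − P cos 22°) / N = 0.5119.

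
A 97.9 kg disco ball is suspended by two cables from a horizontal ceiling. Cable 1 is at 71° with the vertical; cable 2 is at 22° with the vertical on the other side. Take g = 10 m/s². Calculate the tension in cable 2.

Angles from the horizontal: cable 1 is 90° − 71° = 19°, cable 2 is 90° − 22° = 68°.
Weight W = 97.9 × 10 = 979 N acts straight down.
Horizontal: T_1 cos 19° = T_2 cos 68°  →  T_1 = 0.3962 T_2.
Vertical: T_1 sin 19° + T_2 sin 68° = 979.
Substituting the horizontal relation into the vertical equation gives 1.056 T_2 = 979, so T_2 = 926.9 N.

T_2 ≈ 927 N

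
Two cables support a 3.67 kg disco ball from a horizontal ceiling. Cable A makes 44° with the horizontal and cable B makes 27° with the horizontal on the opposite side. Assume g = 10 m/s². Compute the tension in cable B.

Weight W = 3.67 × 10 = 36.7 N acts straight down.
Horizontal: T_A cos 44° = T_B cos 27°  →  T_A = 1.239 T_B.
Vertical: T_A sin 44° + T_B sin 27° = 36.7.
Substituting the horizontal relation into the vertical equation gives 1.314 T_B = 36.7, so T_B = 27.92 N.

T_B ≈ 27.9 N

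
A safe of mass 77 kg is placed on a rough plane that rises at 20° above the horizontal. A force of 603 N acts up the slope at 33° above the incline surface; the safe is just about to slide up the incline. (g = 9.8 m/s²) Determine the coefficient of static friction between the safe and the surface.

On the verge of sliding up the incline, friction is at its maximum μN and acts down the slope.
Perpendicular to incline: N = W cos 20° − P sin 33° = 709.1 − 328.4 = 380.7 N.
Along incline: P cos 33° − μN = W sin 20° → μ = −(W sin 20° − P cos 33°) / N = 0.6505.

μ ≈ 0.651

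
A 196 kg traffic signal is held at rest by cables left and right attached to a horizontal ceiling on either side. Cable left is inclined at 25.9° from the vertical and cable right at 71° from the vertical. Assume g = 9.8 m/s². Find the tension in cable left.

T_left ≈ 1830 N

Angles from the horizontal: cable left is 90° − 25.9° = 64.1°, cable right is 90° − 71° = 19°.
Weight W = 196 × 9.8 = 1921 N acts straight down.
Horizontal: T_left cos 64.1° = T_right cos 19°  →  T_right = 0.462 T_left.
Vertical: T_left sin 64.1° + T_right sin 19° = 1921.
Substituting the horizontal relation into the vertical equation gives 1.05 T_left = 1921, so T_left = 1829 N.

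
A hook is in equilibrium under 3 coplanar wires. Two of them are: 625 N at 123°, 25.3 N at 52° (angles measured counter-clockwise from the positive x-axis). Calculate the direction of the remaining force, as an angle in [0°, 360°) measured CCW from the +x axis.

Sum the known components: ΣF_x = -324.8 N, ΣF_y = 544.1 N.
For equilibrium the remaining force must supply (−ΣF_x, −ΣF_y) = (324.8, -544.1) N.
Magnitude = √((324.8)² + (-544.1)²) = 633.7 N; direction = atan2(-544.1, 324.8) = 300.8°.

θ ≈ 301°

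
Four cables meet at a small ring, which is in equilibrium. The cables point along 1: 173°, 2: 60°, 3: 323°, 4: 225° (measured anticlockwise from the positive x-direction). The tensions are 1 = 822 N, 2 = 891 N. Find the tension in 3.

Resolve: ΣF_x = 822 cos 173° + 891 cos 60° + T_3 cos 323° + T_4 cos 225° = 0.
        ΣF_y = 822 sin 173° + 891 sin 60° + T_3 sin 323° + T_4 sin 225° = 0.
The known terms sum to (-370.4, 871.8) N, so 0.7986 T_3 − 0.7071 T_4 = 370.4 and -0.6018 T_3 − 0.7071 T_4 = -871.8.
Solving simultaneously: T_3 = 887 N, T_4 = 478 N.

T_3 ≈ 887 N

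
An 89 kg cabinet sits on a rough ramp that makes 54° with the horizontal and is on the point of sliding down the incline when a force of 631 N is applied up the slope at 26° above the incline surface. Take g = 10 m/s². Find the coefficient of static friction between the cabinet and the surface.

On the verge of sliding down the incline, friction is at its maximum μN and acts up the slope.
Perpendicular to incline: N = W cos 54° − P sin 26° = 523.1 − 276.6 = 246.5 N.
Along incline: P cos 26° + μN = W sin 54° → μ = (W sin 54° − P cos 26°) / N = 0.6202.

μ ≈ 0.620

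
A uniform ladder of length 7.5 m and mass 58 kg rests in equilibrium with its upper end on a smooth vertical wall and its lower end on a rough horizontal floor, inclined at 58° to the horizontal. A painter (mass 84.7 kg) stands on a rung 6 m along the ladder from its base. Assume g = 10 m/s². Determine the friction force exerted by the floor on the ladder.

Torques about the foot: N_wall · 7.5 sin 58° = 58×10×3.75 cos 58° + 84.7×10×6 cos 58° → N_wall = 604.62 N.
ΣF_x = 0: f_floor = N_wall = 604.62 N.

f ≈ 605 N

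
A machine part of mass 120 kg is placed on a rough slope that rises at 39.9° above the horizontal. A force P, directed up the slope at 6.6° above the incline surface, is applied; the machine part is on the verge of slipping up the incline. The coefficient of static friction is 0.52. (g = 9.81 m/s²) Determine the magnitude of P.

On the verge of sliding up the incline, friction equals μN and acts down the slope.
Perpendicular: N + P sin 6.6° = W cos 39.9° = 903.1 N.
Along incline: P cos 6.6° = W sin 39.9° + μN  with W sin 39.9° = 755.1 N.
Solving the pair for P and N: P = 1163 N, N = 769.4 N (and f = μN = 400.1 N).

P ≈ 1160 N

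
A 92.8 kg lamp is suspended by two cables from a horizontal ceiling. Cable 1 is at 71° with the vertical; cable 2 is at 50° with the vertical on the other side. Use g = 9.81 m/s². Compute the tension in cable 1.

T_1 ≈ 814 N

Angles from the horizontal: cable 1 is 90° − 71° = 19°, cable 2 is 90° − 50° = 40°.
Weight W = 92.8 × 9.81 = 910.4 N acts straight down.
Horizontal: T_1 cos 19° = T_2 cos 40°  →  T_2 = 1.234 T_1.
Vertical: T_1 sin 19° + T_2 sin 40° = 910.4.
Substituting the horizontal relation into the vertical equation gives 1.119 T_1 = 910.4, so T_1 = 813.6 N.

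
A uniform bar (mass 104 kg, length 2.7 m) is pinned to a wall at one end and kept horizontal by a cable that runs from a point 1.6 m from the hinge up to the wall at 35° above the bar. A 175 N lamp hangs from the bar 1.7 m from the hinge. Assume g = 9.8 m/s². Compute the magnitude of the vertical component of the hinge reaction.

|H_y| ≈ 148 N

Take torques about the hinge: T sin 35° · 1.6 = 104×9.8×1.35 + 175×1.7 = 1673.4 N·m.
So T = 1673.4 / (0.5736 × 1.6) = 1823.4 N.
ΣF_y = 0: H_y = (104×9.8 + 175) − T sin 35° = 1194.2 − 1045.9 = 148.31 N.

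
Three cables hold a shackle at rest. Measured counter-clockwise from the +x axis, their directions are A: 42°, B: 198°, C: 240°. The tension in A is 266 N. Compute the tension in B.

T_B ≈ 123 N

Resolve: ΣF_x = 266 cos 42° + T_B cos 198° + T_C cos 240° = 0.
        ΣF_y = 266 sin 42° + T_B sin 198° + T_C sin 240° = 0.
The known terms sum to (197.7, 178) N, so -0.9511 T_B − 0.5000 T_C = -197.7 and -0.3090 T_B − 0.8660 T_C = -178.
Solving simultaneously: T_B = 122.8 N, T_C = 161.7 N.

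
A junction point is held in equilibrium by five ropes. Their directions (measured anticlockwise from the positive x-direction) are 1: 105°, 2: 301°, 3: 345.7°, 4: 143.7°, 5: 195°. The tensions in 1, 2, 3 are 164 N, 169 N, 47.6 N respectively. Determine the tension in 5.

Resolve: ΣF_x = 164 cos 105° + 169 cos 301° + 47.6 cos 345.7° + T_4 cos 143.7° + T_5 cos 195° = 0.
        ΣF_y = 164 sin 105° + 169 sin 301° + 47.6 sin 345.7° + T_4 sin 143.7° + T_5 sin 195° = 0.
The known terms sum to (90.72, 1.793) N, so -0.8059 T_4 − 0.9659 T_5 = -90.72 and 0.5920 T_4 − 0.2588 T_5 = -1.793.
Solving simultaneously: T_4 = 27.87 N, T_5 = 70.67 N.

T_5 ≈ 70.7 N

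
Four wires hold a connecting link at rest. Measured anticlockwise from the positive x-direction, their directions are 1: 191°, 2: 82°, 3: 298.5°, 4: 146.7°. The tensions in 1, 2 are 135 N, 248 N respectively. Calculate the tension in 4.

Resolve: ΣF_x = 135 cos 191° + 248 cos 82° + T_3 cos 298.5° + T_4 cos 146.7° = 0.
        ΣF_y = 135 sin 191° + 248 sin 82° + T_3 sin 298.5° + T_4 sin 146.7° = 0.
The known terms sum to (-98, 219.8) N, so 0.4772 T_3 − 0.8358 T_4 = 98 and -0.8788 T_3 + 0.5490 T_4 = -219.8.
Solving simultaneously: T_3 = 274.9 N, T_4 = 39.71 N.

T_4 ≈ 39.7 N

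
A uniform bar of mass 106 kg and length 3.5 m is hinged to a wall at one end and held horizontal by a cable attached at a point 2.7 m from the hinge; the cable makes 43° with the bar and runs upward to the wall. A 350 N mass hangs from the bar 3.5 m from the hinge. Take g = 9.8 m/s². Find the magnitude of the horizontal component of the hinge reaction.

Take torques about the hinge: T sin 43° · 2.7 = 106×9.8×1.75 + 350×3.5 = 3042.9 N·m.
So T = 3042.9 / (0.6820 × 2.7) = 1652.5 N.
ΣF_x = 0: H_x = T cos 43° = 1208.6 N.

H_x ≈ 1210 N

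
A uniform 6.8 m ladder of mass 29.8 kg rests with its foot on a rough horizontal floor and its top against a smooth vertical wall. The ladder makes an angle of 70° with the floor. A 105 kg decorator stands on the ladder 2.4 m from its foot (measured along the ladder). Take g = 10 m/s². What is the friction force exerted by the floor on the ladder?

f ≈ 189 N

Torques about the foot: N_wall · 6.8 sin 70° = 29.8×10×3.4 cos 70° + 105×10×2.4 cos 70° → N_wall = 189.11 N.
ΣF_x = 0: f_floor = N_wall = 189.11 N.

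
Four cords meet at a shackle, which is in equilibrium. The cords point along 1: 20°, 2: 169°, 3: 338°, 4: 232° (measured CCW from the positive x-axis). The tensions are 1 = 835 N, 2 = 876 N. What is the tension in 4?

Resolve: ΣF_x = 835 cos 20° + 876 cos 169° + T_3 cos 338° + T_4 cos 232° = 0.
        ΣF_y = 835 sin 20° + 876 sin 169° + T_3 sin 338° + T_4 sin 232° = 0.
The known terms sum to (-75.26, 452.7) N, so 0.9272 T_3 − 0.6157 T_4 = 75.26 and -0.3746 T_3 − 0.7880 T_4 = -452.7.
Solving simultaneously: T_3 = 351.7 N, T_4 = 407.4 N.

T_4 ≈ 407 N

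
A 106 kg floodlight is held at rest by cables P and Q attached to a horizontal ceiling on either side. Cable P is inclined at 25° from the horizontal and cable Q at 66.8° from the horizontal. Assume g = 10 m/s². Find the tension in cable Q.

T_Q ≈ 961 N

Weight W = 106 × 10 = 1060 N acts straight down.
Horizontal: T_P cos 25° = T_Q cos 66.8°  →  T_P = 0.4347 T_Q.
Vertical: T_P sin 25° + T_Q sin 66.8° = 1060.
Substituting the horizontal relation into the vertical equation gives 1.103 T_Q = 1060, so T_Q = 961.2 N.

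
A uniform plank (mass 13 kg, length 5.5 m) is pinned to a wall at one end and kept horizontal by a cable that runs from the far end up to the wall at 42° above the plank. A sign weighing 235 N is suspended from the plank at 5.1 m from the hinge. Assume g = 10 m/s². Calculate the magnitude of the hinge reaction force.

|H| ≈ 325 N

Take torques about the hinge: T sin 42° · 5.5 = 13×10×2.75 + 235×5.1 = 1556 N·m.
So T = 1556 / (0.6691 × 5.5) = 422.8 N.
ΣF_x = 0: H_x = T cos 42° = 314.2 N.
ΣF_y = 0: H_y = (13×10 + 235) − T sin 42° = 365 − 282.91 = 82.091 N.
|H| = √(H_x² + H_y²) = √((314.2)² + (82.091)²) = 324.75 N.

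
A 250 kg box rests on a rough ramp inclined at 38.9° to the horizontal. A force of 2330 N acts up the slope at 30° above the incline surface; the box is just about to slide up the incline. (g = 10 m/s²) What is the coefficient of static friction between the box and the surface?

On the verge of sliding up the incline, friction is at its maximum μN and acts down the slope.
Perpendicular to incline: N = W cos 38.9° − P sin 30° = 1946 − 1165 = 780.6 N.
Along incline: P cos 30° − μN = W sin 38.9° → μ = −(W sin 38.9° − P cos 30°) / N = 0.5738.

μ ≈ 0.574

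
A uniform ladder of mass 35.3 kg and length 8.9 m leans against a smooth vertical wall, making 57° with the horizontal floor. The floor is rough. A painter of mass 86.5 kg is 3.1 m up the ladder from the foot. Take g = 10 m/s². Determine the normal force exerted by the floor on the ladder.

ΣF_y = 0: N_floor = 35.3×10 + 86.5×10 = 1218 N.

N_floor ≈ 1220 N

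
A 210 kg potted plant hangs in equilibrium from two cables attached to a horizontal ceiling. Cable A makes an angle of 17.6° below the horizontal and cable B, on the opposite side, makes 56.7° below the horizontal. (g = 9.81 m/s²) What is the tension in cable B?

T_B ≈ 2040 N

Weight W = 210 × 9.81 = 2060 N acts straight down.
Horizontal: T_A cos 17.6° = T_B cos 56.7°  →  T_A = 0.576 T_B.
Vertical: T_A sin 17.6° + T_B sin 56.7° = 2060.
Substituting the horizontal relation into the vertical equation gives 1.01 T_B = 2060, so T_B = 2040 N.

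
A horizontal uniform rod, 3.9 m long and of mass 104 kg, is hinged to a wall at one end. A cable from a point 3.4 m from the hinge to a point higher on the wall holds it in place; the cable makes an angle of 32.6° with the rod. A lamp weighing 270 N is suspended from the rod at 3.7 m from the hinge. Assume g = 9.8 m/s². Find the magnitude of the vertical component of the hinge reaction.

|H_y| ≈ 411 N

Take torques about the hinge: T sin 32.6° · 3.4 = 104×9.8×1.95 + 270×3.7 = 2986.4 N·m.
So T = 2986.4 / (0.5388 × 3.4) = 1630.3 N.
ΣF_y = 0: H_y = (104×9.8 + 270) − T sin 32.6° = 1289.2 − 878.36 = 410.84 N.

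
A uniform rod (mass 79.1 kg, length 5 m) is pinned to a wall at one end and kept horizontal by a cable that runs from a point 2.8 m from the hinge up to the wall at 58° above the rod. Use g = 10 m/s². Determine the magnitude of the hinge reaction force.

|H| ≈ 449 N

Take torques about the hinge: T sin 58° · 2.8 = 79.1×10×2.5 = 1977.5 N·m.
So T = 1977.5 / (0.8480 × 2.8) = 832.79 N.
ΣF_x = 0: H_x = T cos 58° = 441.31 N.
ΣF_y = 0: H_y = (79.1×10) − T sin 58° = 791 − 706.25 = 84.75 N.
|H| = √(H_x² + H_y²) = √((441.31)² + (84.75)²) = 449.38 N.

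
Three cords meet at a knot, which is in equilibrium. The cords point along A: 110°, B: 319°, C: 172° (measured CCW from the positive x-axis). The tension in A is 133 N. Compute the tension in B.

T_B ≈ 216 N

Resolve: ΣF_x = 133 cos 110° + T_B cos 319° + T_C cos 172° = 0.
        ΣF_y = 133 sin 110° + T_B sin 319° + T_C sin 172° = 0.
The known terms sum to (-45.49, 125) N, so 0.7547 T_B − 0.9903 T_C = 45.49 and -0.6561 T_B + 0.1392 T_C = -125.
Solving simultaneously: T_B = 215.6 N, T_C = 118.4 N.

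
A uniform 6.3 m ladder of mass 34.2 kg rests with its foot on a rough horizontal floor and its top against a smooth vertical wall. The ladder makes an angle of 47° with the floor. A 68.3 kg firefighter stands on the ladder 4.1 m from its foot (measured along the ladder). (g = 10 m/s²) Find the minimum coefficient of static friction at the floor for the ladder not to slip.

μ_min ≈ 0.560

ΣF_y = 0: N_floor = 34.2×10 + 68.3×10 = 1025 N.
Torques about the foot: N_wall · 6.3 sin 47° = 34.2×10×3.15 cos 47° + 68.3×10×4.1 cos 47° → N_wall = 573.96 N.
ΣF_x = 0: f_floor = N_wall = 573.96 N.
μ_min = f_floor / N_floor = 573.96 / 1025 = 0.56.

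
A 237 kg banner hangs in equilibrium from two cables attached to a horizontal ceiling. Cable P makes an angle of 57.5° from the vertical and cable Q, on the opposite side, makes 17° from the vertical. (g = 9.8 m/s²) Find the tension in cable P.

Angles from the horizontal: cable P is 90° − 57.5° = 32.5°, cable Q is 90° − 17° = 73°.
Weight W = 237 × 9.8 = 2323 N acts straight down.
Horizontal: T_P cos 32.5° = T_Q cos 73°  →  T_Q = 2.885 T_P.
Vertical: T_P sin 32.5° + T_Q sin 73° = 2323.
Substituting the horizontal relation into the vertical equation gives 3.296 T_P = 2323, so T_P = 704.7 N.

T_P ≈ 705 N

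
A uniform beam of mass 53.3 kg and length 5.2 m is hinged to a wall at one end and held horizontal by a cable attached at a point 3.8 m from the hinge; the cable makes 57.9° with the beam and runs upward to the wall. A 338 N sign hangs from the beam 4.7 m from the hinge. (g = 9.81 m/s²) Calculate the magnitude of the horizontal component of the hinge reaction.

H_x ≈ 487 N

Take torques about the hinge: T sin 57.9° · 3.8 = 53.3×9.81×2.6 + 338×4.7 = 2948.1 N·m.
So T = 2948.1 / (0.8471 × 3.8) = 915.82 N.
ΣF_x = 0: H_x = T cos 57.9° = 486.66 N.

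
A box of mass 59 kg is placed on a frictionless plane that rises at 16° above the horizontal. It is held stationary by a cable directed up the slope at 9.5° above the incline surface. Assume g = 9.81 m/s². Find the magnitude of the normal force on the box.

Take axes along and perpendicular to the incline. Weight components: W sin 16° = 159.5 N down-slope, W cos 16° = 556.4 N into the surface.
Along incline: T cos 9.5° = W sin 16° → T = 161.8 N.
Perpendicular: N = W cos 16° − T sin 9.5° = 529.7 N.

N ≈ 530 N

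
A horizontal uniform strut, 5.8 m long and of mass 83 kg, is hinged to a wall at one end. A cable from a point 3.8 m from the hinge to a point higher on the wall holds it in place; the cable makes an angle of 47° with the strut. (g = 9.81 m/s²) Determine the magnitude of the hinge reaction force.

|H| ≈ 611 N

Take torques about the hinge: T sin 47° · 3.8 = 83×9.81×2.9 = 2361.3 N·m.
So T = 2361.3 / (0.7314 × 3.8) = 849.64 N.
ΣF_x = 0: H_x = T cos 47° = 579.45 N.
ΣF_y = 0: H_y = (83×9.81) − T sin 47° = 814.23 − 621.39 = 192.84 N.
|H| = √(H_x² + H_y²) = √((579.45)² + (192.84)²) = 610.7 N.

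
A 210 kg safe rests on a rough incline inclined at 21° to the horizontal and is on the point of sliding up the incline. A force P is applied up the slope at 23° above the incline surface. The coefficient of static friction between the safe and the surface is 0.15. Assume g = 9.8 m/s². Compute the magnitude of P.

P ≈ 1050 N

On the verge of sliding up the incline, friction equals μN and acts down the slope.
Perpendicular: N + P sin 23° = W cos 21° = 1921 N.
Along incline: P cos 23° = W sin 21° + μN  with W sin 21° = 737.5 N.
Solving the pair for P and N: P = 1048 N, N = 1512 N (and f = μN = 226.8 N).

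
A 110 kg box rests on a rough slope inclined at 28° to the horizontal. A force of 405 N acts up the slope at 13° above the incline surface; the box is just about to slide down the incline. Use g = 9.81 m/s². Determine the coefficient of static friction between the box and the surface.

μ ≈ 0.130

On the verge of sliding down the incline, friction is at its maximum μN and acts up the slope.
Perpendicular to incline: N = W cos 28° − P sin 13° = 952.8 − 91.11 = 861.7 N.
Along incline: P cos 13° + μN = W sin 28° → μ = (W sin 28° − P cos 13°) / N = 0.13.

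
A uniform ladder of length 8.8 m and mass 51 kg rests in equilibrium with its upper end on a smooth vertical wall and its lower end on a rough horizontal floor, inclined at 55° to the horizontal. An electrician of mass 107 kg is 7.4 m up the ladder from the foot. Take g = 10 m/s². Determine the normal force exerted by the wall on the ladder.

N_wall ≈ 809 N

Torques about the foot: N_wall · 8.8 sin 55° = 51×10×4.4 cos 55° + 107×10×7.4 cos 55° → N_wall = 808.58 N.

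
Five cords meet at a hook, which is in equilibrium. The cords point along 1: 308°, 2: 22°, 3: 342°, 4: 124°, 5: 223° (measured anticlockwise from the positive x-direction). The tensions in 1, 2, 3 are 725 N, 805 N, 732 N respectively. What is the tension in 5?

T_5 ≈ 1300 N

Resolve: ΣF_x = 725 cos 308° + 805 cos 22° + 732 cos 342° + T_4 cos 124° + T_5 cos 223° = 0.
        ΣF_y = 725 sin 308° + 805 sin 22° + 732 sin 342° + T_4 sin 124° + T_5 sin 223° = 0.
The known terms sum to (1889, -495.9) N, so -0.5592 T_4 − 0.7314 T_5 = -1889 and 0.8290 T_4 − 0.6820 T_5 = 495.9.
Solving simultaneously: T_4 = 1672 N, T_5 = 1305 N.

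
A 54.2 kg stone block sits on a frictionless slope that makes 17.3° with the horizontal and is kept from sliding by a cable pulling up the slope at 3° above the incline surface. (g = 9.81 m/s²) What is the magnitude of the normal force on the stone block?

N ≈ 499 N

Take axes along and perpendicular to the incline. Weight components: W sin 17.3° = 158.1 N down-slope, W cos 17.3° = 507.6 N into the surface.
Along incline: T cos 3° = W sin 17.3° → T = 158.3 N.
Perpendicular: N = W cos 17.3° − T sin 3° = 499.4 N.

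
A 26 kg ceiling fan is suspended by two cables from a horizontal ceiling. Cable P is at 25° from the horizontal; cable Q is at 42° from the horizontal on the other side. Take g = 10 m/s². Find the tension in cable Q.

T_Q ≈ 256 N

Weight W = 26 × 10 = 260 N acts straight down.
Horizontal: T_P cos 25° = T_Q cos 42°  →  T_P = 0.82 T_Q.
Vertical: T_P sin 25° + T_Q sin 42° = 260.
Substituting the horizontal relation into the vertical equation gives 1.016 T_Q = 260, so T_Q = 256 N.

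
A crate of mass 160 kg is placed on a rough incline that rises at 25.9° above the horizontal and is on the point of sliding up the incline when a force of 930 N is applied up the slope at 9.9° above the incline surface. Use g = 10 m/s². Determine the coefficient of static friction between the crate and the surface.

μ ≈ 0.170

On the verge of sliding up the incline, friction is at its maximum μN and acts down the slope.
Perpendicular to incline: N = W cos 25.9° − P sin 9.9° = 1439 − 159.9 = 1279 N.
Along incline: P cos 9.9° − μN = W sin 25.9° → μ = −(W sin 25.9° − P cos 9.9°) / N = 0.1698.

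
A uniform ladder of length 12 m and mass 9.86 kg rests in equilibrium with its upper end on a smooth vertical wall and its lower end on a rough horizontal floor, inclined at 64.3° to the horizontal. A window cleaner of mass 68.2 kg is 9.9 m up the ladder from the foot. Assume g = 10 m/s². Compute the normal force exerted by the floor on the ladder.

ΣF_y = 0: N_floor = 9.86×10 + 68.2×10 = 780.6 N.

N_floor ≈ 781 N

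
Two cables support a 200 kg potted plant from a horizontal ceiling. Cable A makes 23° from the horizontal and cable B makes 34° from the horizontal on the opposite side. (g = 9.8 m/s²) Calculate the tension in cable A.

Weight W = 200 × 9.8 = 1960 N acts straight down.
Horizontal: T_A cos 23° = T_B cos 34°  →  T_B = 1.11 T_A.
Vertical: T_A sin 23° + T_B sin 34° = 1960.
Substituting the horizontal relation into the vertical equation gives 1.012 T_A = 1960, so T_A = 1937 N.

T_A ≈ 1940 N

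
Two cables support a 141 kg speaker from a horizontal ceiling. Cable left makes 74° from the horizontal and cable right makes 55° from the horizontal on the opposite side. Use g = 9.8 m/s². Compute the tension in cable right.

Weight W = 141 × 9.8 = 1382 N acts straight down.
Horizontal: T_left cos 74° = T_right cos 55°  →  T_left = 2.081 T_right.
Vertical: T_left sin 74° + T_right sin 55° = 1382.
Substituting the horizontal relation into the vertical equation gives 2.819 T_right = 1382, so T_right = 490.1 N.

T_right ≈ 490 N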